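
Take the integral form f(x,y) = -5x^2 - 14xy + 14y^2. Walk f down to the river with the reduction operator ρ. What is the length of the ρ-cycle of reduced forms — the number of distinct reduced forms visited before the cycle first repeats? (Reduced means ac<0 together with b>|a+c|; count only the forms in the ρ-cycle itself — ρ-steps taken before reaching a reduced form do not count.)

D = 476, ⌊√D⌋ = 21
descent: ρ → (14,14,-5)  [lands on river]
river: ρ → (-5,16,11)
river: ρ → (11,6,-10)
river: ρ → (-10,14,7)
river: ρ → (7,14,-10)
river: ρ → (-10,6,11)
river: ρ → (11,16,-5)
river: ρ → (-5,14,14)
ρ-cycle length = 8 (tail of 1 descent step not counted)

8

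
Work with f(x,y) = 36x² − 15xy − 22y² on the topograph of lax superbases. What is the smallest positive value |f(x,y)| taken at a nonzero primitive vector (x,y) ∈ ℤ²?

descent: ρ → (-22,15,36)  [lands on river]
river: ρ → (36,57,-1)
river: ρ → (-1,57,36)
river: ρ → (36,15,-22)
river: ρ → (-22,29,29)
river: ρ → (29,29,-22)
closes: descent 1, river 6
min |a| on river = 1

1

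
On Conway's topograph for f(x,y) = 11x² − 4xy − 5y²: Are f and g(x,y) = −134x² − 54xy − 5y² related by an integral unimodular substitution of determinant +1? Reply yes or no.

D₁ = 236, D₂ = 236
river cycle of f (length 6): (-5, 14, 2), (2, 14, -5), (-5, 6, 10), (10, 14, -1), (-1, 14, 10), (10, 6, -5)
river cycle of g (length 6): (-5, 14, 2), (2, 14, -5), (-5, 6, 10), (10, 14, -1), (-1, 14, 10), (10, 6, -5)
cycles coincide ⇒ equivalent

yes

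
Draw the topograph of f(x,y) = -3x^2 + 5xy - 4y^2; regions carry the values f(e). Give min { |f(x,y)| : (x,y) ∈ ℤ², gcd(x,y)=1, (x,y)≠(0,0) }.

translate: b→1 (≡-5 mod 6), so (3,-5,4)→(3,1,2)
flip: (3,1,2)→(2,-1,3)
reduced (well bottom): (2,-1,3) with a≤c, −a<b≤a
well minimum |f| = |-2| = 2 (negative-definite)

2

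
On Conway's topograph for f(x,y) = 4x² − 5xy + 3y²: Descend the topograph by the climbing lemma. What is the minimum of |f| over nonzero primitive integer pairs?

translate: b→3 (≡-5 mod 8), so (4,-5,3)→(4,3,2)
flip: (4,3,2)→(2,-3,4)
translate: b→1 (≡-3 mod 4), so (2,-3,4)→(2,1,3)
reduced (well bottom): (2,1,3) with a≤c, −a<b≤a
well minimum = a = 2

2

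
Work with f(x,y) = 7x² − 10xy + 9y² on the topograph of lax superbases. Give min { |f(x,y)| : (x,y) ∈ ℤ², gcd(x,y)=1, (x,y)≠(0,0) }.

translate: b→4 (≡-10 mod 14), so (7,-10,9)→(7,4,6)
flip: (7,4,6)→(6,-4,7)
reduced (well bottom): (6,-4,7) with a≤c, −a<b≤a
well minimum = a = 6

6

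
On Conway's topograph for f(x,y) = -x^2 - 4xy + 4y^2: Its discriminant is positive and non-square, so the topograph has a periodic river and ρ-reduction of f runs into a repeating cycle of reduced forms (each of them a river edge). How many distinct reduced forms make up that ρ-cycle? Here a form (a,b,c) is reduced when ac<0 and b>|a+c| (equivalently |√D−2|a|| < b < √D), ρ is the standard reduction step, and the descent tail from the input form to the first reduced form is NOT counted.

D = 32, ⌊√D⌋ = 5
descent: ρ → (4,4,-1)  [lands on river]
river: ρ → (-1,4,4)
ρ-cycle length = 2 (tail of 1 descent step not counted)

2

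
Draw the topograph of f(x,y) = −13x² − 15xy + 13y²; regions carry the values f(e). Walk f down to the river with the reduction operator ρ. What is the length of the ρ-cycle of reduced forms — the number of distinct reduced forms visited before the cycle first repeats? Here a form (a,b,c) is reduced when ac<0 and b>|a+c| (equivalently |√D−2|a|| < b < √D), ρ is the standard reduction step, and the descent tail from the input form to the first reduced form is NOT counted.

D = 901, ⌊√D⌋ = 30
descent: ρ → (13,15,-13)  [lands on river]
river: ρ → (-13,11,15)
river: ρ → (15,19,-9)
river: ρ → (-9,17,17)
river: ρ → (17,17,-9)
river: ρ → (-9,19,15)
river: ρ → (15,11,-13)
river: ρ → (-13,15,13)
river: ρ → (13,11,-15)
river: ρ → (-15,19,9)
river: ρ → (9,17,-17)
river: ρ → (-17,17,9)
river: ρ → (9,19,-15)
river: ρ → (-15,11,13)
ρ-cycle length = 14 (tail of 1 descent step not counted)

14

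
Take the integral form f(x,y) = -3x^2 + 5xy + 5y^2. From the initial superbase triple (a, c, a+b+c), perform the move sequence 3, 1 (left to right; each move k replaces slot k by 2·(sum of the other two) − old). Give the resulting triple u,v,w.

start (-3,5,7) = (f(1,0),f(0,1),f(1,1))
replace slot 3: 2·((-3)+5) − 7 = -3 → (-3,5,-3)
replace slot 1: 2·(5+(-3)) − (-3) = 7 → (7,5,-3)

7,5,-3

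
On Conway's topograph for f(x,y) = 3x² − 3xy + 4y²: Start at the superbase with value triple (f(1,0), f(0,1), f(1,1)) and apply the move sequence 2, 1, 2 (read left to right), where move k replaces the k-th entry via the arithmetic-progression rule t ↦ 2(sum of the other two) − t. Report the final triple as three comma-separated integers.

start (3,4,4) = (f(1,0),f(0,1),f(1,1))
replace slot 2: 2·(3+4) − 4 = 10 → (3,10,4)
replace slot 1: 2·(10+4) − 3 = 25 → (25,10,4)
replace slot 2: 2·(25+4) − 10 = 48 → (25,48,4)

25,48,4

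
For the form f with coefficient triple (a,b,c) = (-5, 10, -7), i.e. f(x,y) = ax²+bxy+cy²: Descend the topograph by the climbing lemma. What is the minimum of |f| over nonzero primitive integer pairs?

translate: b→0 (≡-10 mod 10), so (5,-10,7)→(5,0,2)
flip: (5,0,2)→(2,0,5)
reduced (well bottom): (2,0,5) with a≤c, −a<b≤a
well minimum |f| = |-2| = 2 (negative-definite)

2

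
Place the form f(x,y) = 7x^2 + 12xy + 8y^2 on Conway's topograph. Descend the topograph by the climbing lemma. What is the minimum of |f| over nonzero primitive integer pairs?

translate: b→-2 (≡12 mod 14), so (7,12,8)→(7,-2,3)
flip: (7,-2,3)→(3,2,7)
reduced (well bottom): (3,2,7) with a≤c, −a<b≤a
well minimum = a = 3

3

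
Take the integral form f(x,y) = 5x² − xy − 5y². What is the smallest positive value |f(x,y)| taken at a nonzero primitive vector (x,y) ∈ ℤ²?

descent: ρ → (-5,1,5)  [lands on river]
river: ρ → (5,9,-1)
river: ρ → (-1,9,5)
river: ρ → (5,1,-5)
river: ρ → (-5,9,1)
river: ρ → (1,9,-5)
closes: descent 1, river 6
min |a| on river = 1

1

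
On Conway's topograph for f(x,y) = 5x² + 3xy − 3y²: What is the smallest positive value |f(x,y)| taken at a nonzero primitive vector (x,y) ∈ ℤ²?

river: ρ → (-3,3,5)
river: ρ → (5,7,-1)
river: ρ → (-1,7,5)
river: ρ → (5,3,-3)
closes: descent 0, river 4
min |a| on river = 1

1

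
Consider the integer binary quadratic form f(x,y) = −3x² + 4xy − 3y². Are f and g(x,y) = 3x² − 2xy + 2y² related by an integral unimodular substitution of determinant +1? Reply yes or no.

D₁ = -20, D₂ = -20
f is negative-definite; reduce −f:
−f: translate: b→2 (≡-4 mod 6), so (3,-4,3)→(3,2,2)
−f: flip: (3,2,2)→(2,-2,3)
−f: translate: b→2 (≡-2 mod 4), so (2,-2,3)→(2,2,3)
−f: reduced (well bottom): (2,2,3) with a≤c, −a<b≤a
flip sign back: reduced form of f is (-2,-2,-3)
g: flip: (3,-2,2)→(2,2,3)
g: reduced (well bottom): (2,2,3) with a≤c, −a<b≤a
reduced forms (-2, -2, -3) vs (2, 2, 3) ⇒ inequivalent

no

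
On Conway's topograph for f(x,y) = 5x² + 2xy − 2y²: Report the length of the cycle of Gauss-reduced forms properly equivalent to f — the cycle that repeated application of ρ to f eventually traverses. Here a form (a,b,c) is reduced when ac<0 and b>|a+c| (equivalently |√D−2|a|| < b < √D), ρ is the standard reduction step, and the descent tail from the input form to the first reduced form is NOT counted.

D = 44, ⌊√D⌋ = 6
descent: ρ → (-2,6,1)  [lands on river]
river: ρ → (1,6,-2)
ρ-cycle length = 2 (tail of 1 descent step not counted)

2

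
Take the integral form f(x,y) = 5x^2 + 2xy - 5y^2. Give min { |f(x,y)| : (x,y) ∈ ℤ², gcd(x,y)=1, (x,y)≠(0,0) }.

river: ρ → (-5,8,2)
river: ρ → (2,8,-5)
river: ρ → (-5,2,5)
river: ρ → (5,8,-2)
river: ρ → (-2,8,5)
river: ρ → (5,2,-5)
closes: descent 0, river 6
min |a| on river = 2

2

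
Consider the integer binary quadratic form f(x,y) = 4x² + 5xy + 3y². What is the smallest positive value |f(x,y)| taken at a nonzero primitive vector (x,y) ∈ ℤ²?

translate: b→-3 (≡5 mod 8), so (4,5,3)→(4,-3,2)
flip: (4,-3,2)→(2,3,4)
translate: b→-1 (≡3 mod 4), so (2,3,4)→(2,-1,3)
reduced (well bottom): (2,-1,3) with a≤c, −a<b≤a
well minimum = a = 2

2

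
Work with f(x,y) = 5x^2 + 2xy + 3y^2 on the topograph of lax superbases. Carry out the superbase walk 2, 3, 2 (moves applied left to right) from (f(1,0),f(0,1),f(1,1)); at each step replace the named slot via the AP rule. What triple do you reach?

start (5,3,10) = (f(1,0),f(0,1),f(1,1))
replace slot 2: 2·(5+10) − 3 = 27 → (5,27,10)
replace slot 3: 2·(5+27) − 10 = 54 → (5,27,54)
replace slot 2: 2·(5+54) − 27 = 91 → (5,91,54)

5,91,54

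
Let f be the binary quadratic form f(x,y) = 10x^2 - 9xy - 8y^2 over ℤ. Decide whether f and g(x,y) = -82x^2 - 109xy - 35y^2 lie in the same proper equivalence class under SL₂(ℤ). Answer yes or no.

D₁ = 401, D₂ = 401
river cycle of f (length 10): (-8, 9, 10), (10, 11, -7), (-7, 17, 4), (4, 15, -11), (-11, 7, 8), (8, 9, -10), (-10, 11, 7), (7, 17, -4), (-4, 15, 11), (11, 7, -8)
river cycle of g (length 10): (-4, 15, 11), (11, 7, -8), (-8, 9, 10), (10, 11, -7), (-7, 17, 4), (4, 15, -11), (-11, 7, 8), (8, 9, -10), (-10, 11, 7), (7, 17, -4)
cycles coincide ⇒ equivalent

yes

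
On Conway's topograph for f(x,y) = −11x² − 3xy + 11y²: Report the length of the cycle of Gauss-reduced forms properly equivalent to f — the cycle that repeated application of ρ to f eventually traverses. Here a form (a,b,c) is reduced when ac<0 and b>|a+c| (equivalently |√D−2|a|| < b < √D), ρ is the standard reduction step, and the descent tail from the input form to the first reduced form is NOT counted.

D = 493, ⌊√D⌋ = 22
descent: ρ → (11,3,-11)  [lands on river]
river: ρ → (-11,19,3)
river: ρ → (3,17,-17)
river: ρ → (-17,17,3)
river: ρ → (3,19,-11)
river: ρ → (-11,3,11)
river: ρ → (11,19,-3)
river: ρ → (-3,17,17)
river: ρ → (17,17,-3)
river: ρ → (-3,19,11)
ρ-cycle length = 10 (tail of 1 descent step not counted)

10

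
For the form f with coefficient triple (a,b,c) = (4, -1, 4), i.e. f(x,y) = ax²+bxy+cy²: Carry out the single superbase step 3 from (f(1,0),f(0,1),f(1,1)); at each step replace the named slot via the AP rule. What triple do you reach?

start (4,4,7) = (f(1,0),f(0,1),f(1,1))
replace slot 3: 2·(4+4) − 7 = 9 → (4,4,9)

4,4,9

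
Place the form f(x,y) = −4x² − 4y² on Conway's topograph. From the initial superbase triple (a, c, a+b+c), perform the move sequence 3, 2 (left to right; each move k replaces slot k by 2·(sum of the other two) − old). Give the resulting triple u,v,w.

start (-4,-4,-8) = (f(1,0),f(0,1),f(1,1))
replace slot 3: 2·((-4)+(-4)) − (-8) = -8 → (-4,-4,-8)
replace slot 2: 2·((-4)+(-8)) − (-4) = -20 → (-4,-20,-8)

-4,-20,-8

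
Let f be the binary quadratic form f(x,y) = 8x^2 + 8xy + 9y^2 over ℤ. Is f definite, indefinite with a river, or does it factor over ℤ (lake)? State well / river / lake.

D = b²−4ac = 8² − 4·8·9 = -224
D < 0 ⇒ definite ⇒ every region one sign ⇒ single well

well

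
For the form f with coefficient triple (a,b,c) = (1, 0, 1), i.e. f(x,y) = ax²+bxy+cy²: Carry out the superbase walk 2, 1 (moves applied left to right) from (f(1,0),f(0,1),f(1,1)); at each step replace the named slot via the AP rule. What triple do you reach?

start (1,1,2) = (f(1,0),f(0,1),f(1,1))
replace slot 2: 2·(1+2) − 1 = 5 → (1,5,2)
replace slot 1: 2·(5+2) − 1 = 13 → (13,5,2)

13,5,2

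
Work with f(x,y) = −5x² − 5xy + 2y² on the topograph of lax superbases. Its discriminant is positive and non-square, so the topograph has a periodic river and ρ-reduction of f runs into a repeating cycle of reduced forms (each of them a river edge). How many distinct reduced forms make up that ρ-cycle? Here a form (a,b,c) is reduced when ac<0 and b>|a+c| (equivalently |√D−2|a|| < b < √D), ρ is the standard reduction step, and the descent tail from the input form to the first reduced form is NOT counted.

D = 65, ⌊√D⌋ = 8
descent: ρ → (2,5,-5)  [lands on river]
river: ρ → (-5,5,2)
river: ρ → (2,7,-2)
river: ρ → (-2,5,5)
river: ρ → (5,5,-2)
river: ρ → (-2,7,2)
ρ-cycle length = 6 (tail of 1 descent step not counted)

6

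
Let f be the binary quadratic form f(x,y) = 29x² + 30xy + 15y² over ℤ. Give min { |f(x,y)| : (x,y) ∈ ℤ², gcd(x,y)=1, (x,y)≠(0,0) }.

translate: b→-28 (≡30 mod 58), so (29,30,15)→(29,-28,14)
flip: (29,-28,14)→(14,28,29)
translate: b→0 (≡28 mod 28), so (14,28,29)→(14,0,15)
reduced (well bottom): (14,0,15) with a≤c, −a<b≤a
well minimum = a = 14

14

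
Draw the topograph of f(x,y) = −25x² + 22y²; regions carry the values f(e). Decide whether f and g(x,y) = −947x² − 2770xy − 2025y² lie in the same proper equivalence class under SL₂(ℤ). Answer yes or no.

D₁ = 2200, D₂ = 2200
river cycle of f (length 16): (22, 44, -3), (-3, 46, 7), (7, 38, -27), (-27, 16, 18), (18, 20, -25), (-25, 30, 13), (13, 22, -33), (-33, 44, 2), (2, 44, -33), (-33, 22, 13), … (6 more)
river cycle of g (length 16): (-3, 46, 7), (7, 38, -27), (-27, 16, 18), (18, 20, -25), (-25, 30, 13), (13, 22, -33), (-33, 44, 2), (2, 44, -33), (-33, 22, 13), (13, 30, -25), … (6 more)
cycles coincide ⇒ equivalent

yes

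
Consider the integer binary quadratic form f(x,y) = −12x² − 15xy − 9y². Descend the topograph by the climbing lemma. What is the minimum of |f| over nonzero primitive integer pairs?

translate: b→-9 (≡15 mod 24), so (12,15,9)→(12,-9,6)
flip: (12,-9,6)→(6,9,12)
translate: b→-3 (≡9 mod 12), so (6,9,12)→(6,-3,9)
reduced (well bottom): (6,-3,9) with a≤c, −a<b≤a
well minimum |f| = |-6| = 6 (negative-definite)

6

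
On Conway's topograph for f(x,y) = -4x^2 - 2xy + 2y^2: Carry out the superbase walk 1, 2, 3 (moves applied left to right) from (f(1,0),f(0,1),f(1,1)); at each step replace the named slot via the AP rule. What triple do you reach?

start (-4,2,-4) = (f(1,0),f(0,1),f(1,1))
replace slot 1: 2·(2+(-4)) − (-4) = 0 → (0,2,-4)
replace slot 2: 2·(0+(-4)) − 2 = -10 → (0,-10,-4)
replace slot 3: 2·(0+(-10)) − (-4) = -16 → (0,-10,-16)

0,-10,-16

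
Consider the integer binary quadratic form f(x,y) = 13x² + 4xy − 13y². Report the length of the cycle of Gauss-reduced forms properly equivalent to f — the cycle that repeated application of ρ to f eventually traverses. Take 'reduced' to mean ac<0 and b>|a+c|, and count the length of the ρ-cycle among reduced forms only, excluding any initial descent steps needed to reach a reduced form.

D = 692, ⌊√D⌋ = 26
river: ρ → (-13,22,4)
river: ρ → (4,26,-1)
river: ρ → (-1,26,4)
river: ρ → (4,22,-13)
river: ρ → (-13,4,13)
river: ρ → (13,22,-4)
river: ρ → (-4,26,1)
river: ρ → (1,26,-4)
river: ρ → (-4,22,13)
river: ρ → (13,4,-13)
ρ-cycle length = 10 (tail of 0 descent steps not counted)

10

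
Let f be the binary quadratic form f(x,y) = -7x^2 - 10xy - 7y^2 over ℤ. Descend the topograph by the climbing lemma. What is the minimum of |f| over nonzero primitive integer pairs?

translate: b→-4 (≡10 mod 14), so (7,10,7)→(7,-4,4)
flip: (7,-4,4)→(4,4,7)
reduced (well bottom): (4,4,7) with a≤c, −a<b≤a
well minimum |f| = |-4| = 4 (negative-definite)

4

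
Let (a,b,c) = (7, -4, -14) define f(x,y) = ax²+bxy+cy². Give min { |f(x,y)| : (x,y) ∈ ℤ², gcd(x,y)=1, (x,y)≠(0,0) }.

descent: ρ → (-14,4,7)
descent: ρ → (7,10,-11)  [lands on river]
river: ρ → (-11,12,6)
river: ρ → (6,12,-11)
river: ρ → (-11,10,7)
river: ρ → (7,18,-3)
river: ρ → (-3,18,7)
closes: descent 2, river 6
min |a| on river = 3

3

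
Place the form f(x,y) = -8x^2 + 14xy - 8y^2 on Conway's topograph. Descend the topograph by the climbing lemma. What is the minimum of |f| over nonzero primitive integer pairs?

translate: b→2 (≡-14 mod 16), so (8,-14,8)→(8,2,2)
flip: (8,2,2)→(2,-2,8)
translate: b→2 (≡-2 mod 4), so (2,-2,8)→(2,2,8)
reduced (well bottom): (2,2,8) with a≤c, −a<b≤a
well minimum |f| = |-2| = 2 (negative-definite)

2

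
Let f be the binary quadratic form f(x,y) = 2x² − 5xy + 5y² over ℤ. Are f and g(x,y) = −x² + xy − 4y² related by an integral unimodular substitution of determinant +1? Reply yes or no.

D₁ = -15, D₂ = -15
f: translate: b→-1 (≡-5 mod 4), so (2,-5,5)→(2,-1,2)
f: flip: (2,-1,2)→(2,1,2)
f: reduced (well bottom): (2,1,2) with a≤c, −a<b≤a
g is negative-definite; reduce −g:
−g: translate: b→1 (≡-1 mod 2), so (1,-1,4)→(1,1,4)
−g: reduced (well bottom): (1,1,4) with a≤c, −a<b≤a
flip sign back: reduced form of g is (-1,-1,-4)
reduced forms (2, 1, 2) vs (-1, -1, -4) ⇒ inequivalent

no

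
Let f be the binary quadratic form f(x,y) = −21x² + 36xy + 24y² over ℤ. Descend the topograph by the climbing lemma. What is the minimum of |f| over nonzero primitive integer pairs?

river: ρ → (24,12,-33)
river: ρ → (-33,54,3)
river: ρ → (3,54,-33)
river: ρ → (-33,12,24)
river: ρ → (24,36,-21)
river: ρ → (-21,48,12)
river: ρ → (12,48,-21)
river: ρ → (-21,36,24)
closes: descent 0, river 8
min |a| on river = 3

3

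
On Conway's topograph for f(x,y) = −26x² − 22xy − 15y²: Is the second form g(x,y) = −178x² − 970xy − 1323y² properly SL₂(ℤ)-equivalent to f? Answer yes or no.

D₁ = -1076, D₂ = -1076
f is negative-definite; reduce −f:
−f: flip: (26,22,15)→(15,-22,26)
−f: translate: b→8 (≡-22 mod 30), so (15,-22,26)→(15,8,19)
−f: reduced (well bottom): (15,8,19) with a≤c, −a<b≤a
flip sign back: reduced form of f is (-15,-8,-19)
g is negative-definite; reduce −g:
−g: translate: b→-98 (≡970 mod 356), so (178,970,1323)→(178,-98,15)
−g: flip: (178,-98,15)→(15,98,178)
−g: translate: b→8 (≡98 mod 30), so (15,98,178)→(15,8,19)
−g: reduced (well bottom): (15,8,19) with a≤c, −a<b≤a
flip sign back: reduced form of g is (-15,-8,-19)
reduced forms (-15, -8, -19) vs (-15, -8, -19) ⇒ equivalent

yes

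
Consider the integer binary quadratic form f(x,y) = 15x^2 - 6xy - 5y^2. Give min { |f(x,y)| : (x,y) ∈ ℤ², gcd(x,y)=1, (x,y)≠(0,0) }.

descent: ρ → (-5,16,4)  [lands on river]
river: ρ → (4,16,-5)
river: ρ → (-5,14,7)
river: ρ → (7,14,-5)
closes: descent 1, river 4
min |a| on river = 4

4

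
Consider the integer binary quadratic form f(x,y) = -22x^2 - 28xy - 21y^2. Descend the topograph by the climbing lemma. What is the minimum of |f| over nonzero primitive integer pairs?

translate: b→-16 (≡28 mod 44), so (22,28,21)→(22,-16,15)
flip: (22,-16,15)→(15,16,22)
translate: b→-14 (≡16 mod 30), so (15,16,22)→(15,-14,21)
reduced (well bottom): (15,-14,21) with a≤c, −a<b≤a
well minimum |f| = |-15| = 15 (negative-definite)

15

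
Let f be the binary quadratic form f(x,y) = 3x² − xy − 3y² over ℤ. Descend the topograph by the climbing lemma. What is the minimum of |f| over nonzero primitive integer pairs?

descent: ρ → (-3,1,3)  [lands on river]
river: ρ → (3,5,-1)
river: ρ → (-1,5,3)
river: ρ → (3,1,-3)
river: ρ → (-3,5,1)
river: ρ → (1,5,-3)
closes: descent 1, river 6
min |a| on river = 1

1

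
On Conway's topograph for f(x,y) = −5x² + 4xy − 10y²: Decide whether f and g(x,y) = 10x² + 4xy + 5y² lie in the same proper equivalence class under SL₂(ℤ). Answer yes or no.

D₁ = -184, D₂ = -184
f is negative-definite; reduce −f:
−f: reduced (well bottom): (5,-4,10) with a≤c, −a<b≤a
flip sign back: reduced form of f is (-5,4,-10)
g: flip: (10,4,5)→(5,-4,10)
g: reduced (well bottom): (5,-4,10) with a≤c, −a<b≤a
reduced forms (-5, 4, -10) vs (5, -4, 10) ⇒ inequivalent

no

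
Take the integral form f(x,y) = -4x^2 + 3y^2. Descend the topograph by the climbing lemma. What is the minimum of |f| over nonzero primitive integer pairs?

descent: ρ → (3,6,-1)  [lands on river]
river: ρ → (-1,6,3)
closes: descent 1, river 2
min |a| on river = 1

1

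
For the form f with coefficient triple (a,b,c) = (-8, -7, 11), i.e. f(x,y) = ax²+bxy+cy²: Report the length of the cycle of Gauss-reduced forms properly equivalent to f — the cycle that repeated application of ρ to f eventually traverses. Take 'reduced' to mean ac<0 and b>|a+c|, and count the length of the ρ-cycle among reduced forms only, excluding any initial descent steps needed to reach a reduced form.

D = 401, ⌊√D⌋ = 20
descent: ρ → (11,7,-8)  [lands on river]
river: ρ → (-8,9,10)
river: ρ → (10,11,-7)
river: ρ → (-7,17,4)
river: ρ → (4,15,-11)
river: ρ → (-11,7,8)
river: ρ → (8,9,-10)
river: ρ → (-10,11,7)
river: ρ → (7,17,-4)
river: ρ → (-4,15,11)
ρ-cycle length = 10 (tail of 1 descent step not counted)

10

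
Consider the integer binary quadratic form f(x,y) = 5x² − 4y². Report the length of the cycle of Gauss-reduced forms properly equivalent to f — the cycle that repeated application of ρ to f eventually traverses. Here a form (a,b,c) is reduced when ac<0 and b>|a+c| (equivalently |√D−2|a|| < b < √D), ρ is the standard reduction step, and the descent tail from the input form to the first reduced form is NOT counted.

D = 80, ⌊√D⌋ = 8
descent: ρ → (-4,8,1)  [lands on river]
river: ρ → (1,8,-4)
ρ-cycle length = 2 (tail of 1 descent step not counted)

2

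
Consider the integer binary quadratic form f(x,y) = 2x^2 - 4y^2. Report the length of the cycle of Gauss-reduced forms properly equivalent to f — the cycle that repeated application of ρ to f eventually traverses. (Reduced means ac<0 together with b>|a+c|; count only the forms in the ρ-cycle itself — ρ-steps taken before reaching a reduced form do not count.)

D = 32, ⌊√D⌋ = 5
descent: ρ → (-4,0,2)
descent: ρ → (2,4,-2)  [lands on river]
river: ρ → (-2,4,2)
ρ-cycle length = 2 (tail of 2 descent steps not counted)

2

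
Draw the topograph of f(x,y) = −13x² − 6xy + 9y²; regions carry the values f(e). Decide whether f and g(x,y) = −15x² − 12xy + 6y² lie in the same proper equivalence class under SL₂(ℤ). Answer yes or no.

D₁ = 504, D₂ = 504
river cycle of f (length 10): (9, 6, -13), (-13, 20, 2), (2, 20, -13), (-13, 6, 9), (9, 12, -10), (-10, 8, 11), (11, 14, -7), (-7, 14, 11), (11, 8, -10), (-10, 12, 9)
river cycle of g (length 4): (6, 12, -15), (-15, 18, 3), (3, 18, -15), (-15, 12, 6)
cycles differ ⇒ inequivalent

no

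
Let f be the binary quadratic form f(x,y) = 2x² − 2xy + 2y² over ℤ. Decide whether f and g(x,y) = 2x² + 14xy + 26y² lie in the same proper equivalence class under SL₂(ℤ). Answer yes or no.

D₁ = -12, D₂ = -12
f: translate: b→2 (≡-2 mod 4), so (2,-2,2)→(2,2,2)
f: reduced (well bottom): (2,2,2) with a≤c, −a<b≤a
g: translate: b→2 (≡14 mod 4), so (2,14,26)→(2,2,2)
g: reduced (well bottom): (2,2,2) with a≤c, −a<b≤a
reduced forms (2, 2, 2) vs (2, 2, 2) ⇒ equivalent

yes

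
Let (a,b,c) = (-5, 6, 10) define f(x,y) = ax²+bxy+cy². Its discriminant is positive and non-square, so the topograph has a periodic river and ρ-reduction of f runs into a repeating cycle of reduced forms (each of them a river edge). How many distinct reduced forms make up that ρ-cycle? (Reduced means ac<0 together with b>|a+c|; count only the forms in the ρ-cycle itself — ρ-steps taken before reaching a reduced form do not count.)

D = 236, ⌊√D⌋ = 15
river: ρ → (10,14,-1)
river: ρ → (-1,14,10)
river: ρ → (10,6,-5)
river: ρ → (-5,14,2)
river: ρ → (2,14,-5)
river: ρ → (-5,6,10)
ρ-cycle length = 6 (tail of 0 descent steps not counted)

6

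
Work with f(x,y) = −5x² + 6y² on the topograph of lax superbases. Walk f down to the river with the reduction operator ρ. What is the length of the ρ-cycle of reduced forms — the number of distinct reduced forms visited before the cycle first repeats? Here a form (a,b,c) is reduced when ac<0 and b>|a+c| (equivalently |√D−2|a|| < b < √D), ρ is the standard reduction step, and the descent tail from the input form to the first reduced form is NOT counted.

D = 120, ⌊√D⌋ = 10
descent: ρ → (6,0,-5)
descent: ρ → (-5,10,1)  [lands on river]
river: ρ → (1,10,-5)
ρ-cycle length = 2 (tail of 2 descent steps not counted)

2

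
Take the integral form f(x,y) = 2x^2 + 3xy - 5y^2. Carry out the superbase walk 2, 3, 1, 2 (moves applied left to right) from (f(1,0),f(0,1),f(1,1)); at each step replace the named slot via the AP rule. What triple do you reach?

start (2,-5,0) = (f(1,0),f(0,1),f(1,1))
replace slot 2: 2·(2+0) − (-5) = 9 → (2,9,0)
replace slot 3: 2·(2+9) − 0 = 22 → (2,9,22)
replace slot 1: 2·(9+22) − 2 = 60 → (60,9,22)
replace slot 2: 2·(60+22) − 9 = 155 → (60,155,22)

60,155,22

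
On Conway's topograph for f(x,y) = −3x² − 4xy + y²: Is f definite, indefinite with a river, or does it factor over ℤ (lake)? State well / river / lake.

D = b²−4ac = (-4)² − 4·(-3)·1 = 28
D > 0 non-square ⇒ indefinite ⇒ periodic river

river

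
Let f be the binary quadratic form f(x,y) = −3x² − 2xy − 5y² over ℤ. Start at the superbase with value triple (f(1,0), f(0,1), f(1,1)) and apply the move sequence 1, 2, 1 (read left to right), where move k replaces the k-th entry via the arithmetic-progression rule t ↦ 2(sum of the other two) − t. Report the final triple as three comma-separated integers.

start (-3,-5,-10) = (f(1,0),f(0,1),f(1,1))
replace slot 1: 2·((-5)+(-10)) − (-3) = -27 → (-27,-5,-10)
replace slot 2: 2·((-27)+(-10)) − (-5) = -69 → (-27,-69,-10)
replace slot 1: 2·((-69)+(-10)) − (-27) = -131 → (-131,-69,-10)

-131,-69,-10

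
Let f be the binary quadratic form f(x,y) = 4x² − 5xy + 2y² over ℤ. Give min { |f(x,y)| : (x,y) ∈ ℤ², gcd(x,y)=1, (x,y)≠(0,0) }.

translate: b→3 (≡-5 mod 8), so (4,-5,2)→(4,3,1)
flip: (4,3,1)→(1,-3,4)
translate: b→1 (≡-3 mod 2), so (1,-3,4)→(1,1,2)
reduced (well bottom): (1,1,2) with a≤c, −a<b≤a
well minimum = a = 1

1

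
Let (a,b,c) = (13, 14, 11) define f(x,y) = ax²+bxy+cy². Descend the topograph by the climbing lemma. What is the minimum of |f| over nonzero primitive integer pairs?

translate: b→-12 (≡14 mod 26), so (13,14,11)→(13,-12,10)
flip: (13,-12,10)→(10,12,13)
translate: b→-8 (≡12 mod 20), so (10,12,13)→(10,-8,11)
reduced (well bottom): (10,-8,11) with a≤c, −a<b≤a
well minimum = a = 10

10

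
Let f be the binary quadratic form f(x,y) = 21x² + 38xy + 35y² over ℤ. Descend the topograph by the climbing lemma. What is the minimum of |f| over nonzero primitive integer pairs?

translate: b→-4 (≡38 mod 42), so (21,38,35)→(21,-4,18)
flip: (21,-4,18)→(18,4,21)
reduced (well bottom): (18,4,21) with a≤c, −a<b≤a
well minimum = a = 18

18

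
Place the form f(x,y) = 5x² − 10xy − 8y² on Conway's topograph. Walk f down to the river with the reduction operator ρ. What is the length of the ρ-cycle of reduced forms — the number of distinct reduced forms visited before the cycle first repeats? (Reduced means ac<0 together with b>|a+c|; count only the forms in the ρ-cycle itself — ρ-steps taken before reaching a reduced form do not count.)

D = 260, ⌊√D⌋ = 16
descent: ρ → (-8,10,5)  [lands on river]
river: ρ → (5,10,-8)
river: ρ → (-8,6,7)
river: ρ → (7,8,-7)
river: ρ → (-7,6,8)
river: ρ → (8,10,-5)
river: ρ → (-5,10,8)
river: ρ → (8,6,-7)
river: ρ → (-7,8,7)
river: ρ → (7,6,-8)
ρ-cycle length = 10 (tail of 1 descent step not counted)

10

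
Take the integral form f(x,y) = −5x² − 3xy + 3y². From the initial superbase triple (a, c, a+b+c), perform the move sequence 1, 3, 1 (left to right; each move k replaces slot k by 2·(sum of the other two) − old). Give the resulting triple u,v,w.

start (-5,3,-5) = (f(1,0),f(0,1),f(1,1))
replace slot 1: 2·(3+(-5)) − (-5) = 1 → (1,3,-5)
replace slot 3: 2·(1+3) − (-5) = 13 → (1,3,13)
replace slot 1: 2·(3+13) − 1 = 31 → (31,3,13)

31,3,13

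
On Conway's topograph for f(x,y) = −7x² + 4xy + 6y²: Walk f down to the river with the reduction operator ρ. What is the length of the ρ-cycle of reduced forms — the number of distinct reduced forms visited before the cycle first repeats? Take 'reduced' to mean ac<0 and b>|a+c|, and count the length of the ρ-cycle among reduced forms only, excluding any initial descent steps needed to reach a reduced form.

D = 184, ⌊√D⌋ = 13
river: ρ → (6,8,-5)
river: ρ → (-5,12,2)
river: ρ → (2,12,-5)
river: ρ → (-5,8,6)
river: ρ → (6,4,-7)
river: ρ → (-7,10,3)
river: ρ → (3,8,-10)
river: ρ → (-10,12,1)
river: ρ → (1,12,-10)
river: ρ → (-10,8,3)
river: ρ → (3,10,-7)
river: ρ → (-7,4,6)
ρ-cycle length = 12 (tail of 0 descent steps not counted)

12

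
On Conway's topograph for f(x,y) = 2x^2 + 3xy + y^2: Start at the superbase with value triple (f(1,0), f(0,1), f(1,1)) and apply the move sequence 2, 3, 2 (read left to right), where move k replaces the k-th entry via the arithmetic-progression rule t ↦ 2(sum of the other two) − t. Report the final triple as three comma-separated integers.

start (2,1,6) = (f(1,0),f(0,1),f(1,1))
replace slot 2: 2·(2+6) − 1 = 15 → (2,15,6)
replace slot 3: 2·(2+15) − 6 = 28 → (2,15,28)
replace slot 2: 2·(2+28) − 15 = 45 → (2,45,28)

2,45,28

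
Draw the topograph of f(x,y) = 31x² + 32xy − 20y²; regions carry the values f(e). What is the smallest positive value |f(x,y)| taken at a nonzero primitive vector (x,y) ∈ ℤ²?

river: ρ → (-20,48,15)
river: ρ → (15,42,-29)
river: ρ → (-29,16,28)
river: ρ → (28,40,-17)
river: ρ → (-17,28,40)
river: ρ → (40,52,-5)
river: ρ → (-5,58,7)
river: ρ → (7,54,-21)
river: ρ → (-21,30,31)
river: ρ → (31,32,-20)
closes: descent 0, river 10
min |a| on river = 5

5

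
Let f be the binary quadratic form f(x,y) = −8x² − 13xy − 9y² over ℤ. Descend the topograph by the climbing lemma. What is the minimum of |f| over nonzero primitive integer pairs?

translate: b→-3 (≡13 mod 16), so (8,13,9)→(8,-3,4)
flip: (8,-3,4)→(4,3,8)
reduced (well bottom): (4,3,8) with a≤c, −a<b≤a
well minimum |f| = |-4| = 4 (negative-definite)

4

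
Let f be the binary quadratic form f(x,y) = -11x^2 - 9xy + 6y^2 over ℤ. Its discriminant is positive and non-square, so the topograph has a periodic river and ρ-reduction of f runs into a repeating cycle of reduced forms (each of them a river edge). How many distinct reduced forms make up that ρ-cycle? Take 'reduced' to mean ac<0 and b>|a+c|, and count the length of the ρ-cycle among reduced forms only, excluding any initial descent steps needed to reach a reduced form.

D = 345, ⌊√D⌋ = 18
descent: ρ → (6,9,-11)  [lands on river]
river: ρ → (-11,13,4)
river: ρ → (4,11,-14)
river: ρ → (-14,17,1)
river: ρ → (1,17,-14)
river: ρ → (-14,11,4)
river: ρ → (4,13,-11)
river: ρ → (-11,9,6)
river: ρ → (6,15,-5)
river: ρ → (-5,15,6)
ρ-cycle length = 10 (tail of 1 descent step not counted)

10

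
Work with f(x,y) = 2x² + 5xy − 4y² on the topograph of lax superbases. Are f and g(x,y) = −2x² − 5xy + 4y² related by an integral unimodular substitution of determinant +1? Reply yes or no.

D₁ = 57, D₂ = 57
river cycle of f (length 6): (-4, 3, 3), (3, 3, -4), (-4, 5, 2), (2, 7, -1), (-1, 7, 2), (2, 5, -4)
river cycle of g (length 6): (4, 5, -2), (-2, 7, 1), (1, 7, -2), (-2, 5, 4), (4, 3, -3), (-3, 3, 4)
cycles differ ⇒ inequivalent

no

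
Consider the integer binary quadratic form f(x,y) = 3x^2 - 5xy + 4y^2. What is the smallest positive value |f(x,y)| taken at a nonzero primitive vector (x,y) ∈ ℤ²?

translate: b→1 (≡-5 mod 6), so (3,-5,4)→(3,1,2)
flip: (3,1,2)→(2,-1,3)
reduced (well bottom): (2,-1,3) with a≤c, −a<b≤a
well minimum = a = 2

2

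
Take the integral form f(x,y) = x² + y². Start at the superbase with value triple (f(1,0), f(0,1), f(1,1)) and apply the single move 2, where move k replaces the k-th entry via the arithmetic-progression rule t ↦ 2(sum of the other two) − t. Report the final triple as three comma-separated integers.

start (1,1,2) = (f(1,0),f(0,1),f(1,1))
replace slot 2: 2·(1+2) − 1 = 5 → (1,5,2)

1,5,2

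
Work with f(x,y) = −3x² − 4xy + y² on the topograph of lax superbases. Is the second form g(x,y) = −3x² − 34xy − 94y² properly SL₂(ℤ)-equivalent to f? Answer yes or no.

D₁ = 28, D₂ = 28
river cycle of f (length 4): (1, 4, -3), (-3, 2, 2), (2, 2, -3), (-3, 4, 1)
river cycle of g (length 4): (-3, 2, 2), (2, 2, -3), (-3, 4, 1), (1, 4, -3)
cycles coincide ⇒ equivalent

yes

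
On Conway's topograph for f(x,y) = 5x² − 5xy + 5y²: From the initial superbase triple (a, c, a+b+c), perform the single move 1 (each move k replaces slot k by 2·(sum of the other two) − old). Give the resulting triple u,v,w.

start (5,5,5) = (f(1,0),f(0,1),f(1,1))
replace slot 1: 2·(5+5) − 5 = 15 → (15,5,5)

15,5,5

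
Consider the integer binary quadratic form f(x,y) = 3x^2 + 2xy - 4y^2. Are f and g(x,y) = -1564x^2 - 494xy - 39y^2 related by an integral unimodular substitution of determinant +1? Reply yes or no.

D₁ = 52, D₂ = 52
river cycle of f (length 10): (-4, 6, 1), (1, 6, -4), (-4, 2, 3), (3, 4, -3), (-3, 2, 4), (4, 6, -1), (-1, 6, 4), (4, 2, -3), (-3, 4, 3), (3, 2, -4)
river cycle of g (length 10): (-4, 6, 1), (1, 6, -4), (-4, 2, 3), (3, 4, -3), (-3, 2, 4), (4, 6, -1), (-1, 6, 4), (4, 2, -3), (-3, 4, 3), (3, 2, -4)
cycles coincide ⇒ equivalent

yes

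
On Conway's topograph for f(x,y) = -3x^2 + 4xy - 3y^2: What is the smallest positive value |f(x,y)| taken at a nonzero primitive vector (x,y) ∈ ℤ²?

translate: b→2 (≡-4 mod 6), so (3,-4,3)→(3,2,2)
flip: (3,2,2)→(2,-2,3)
translate: b→2 (≡-2 mod 4), so (2,-2,3)→(2,2,3)
reduced (well bottom): (2,2,3) with a≤c, −a<b≤a
well minimum |f| = |-2| = 2 (negative-definite)

2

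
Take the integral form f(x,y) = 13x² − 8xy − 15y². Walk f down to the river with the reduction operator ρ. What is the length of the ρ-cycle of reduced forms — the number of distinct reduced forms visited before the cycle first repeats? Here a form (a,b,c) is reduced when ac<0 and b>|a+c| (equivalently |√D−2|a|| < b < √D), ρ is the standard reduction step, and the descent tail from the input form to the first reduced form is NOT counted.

D = 844, ⌊√D⌋ = 29
descent: ρ → (-15,8,13)  [lands on river]
river: ρ → (13,18,-10)
river: ρ → (-10,22,9)
river: ρ → (9,14,-18)
river: ρ → (-18,22,5)
river: ρ → (5,28,-3)
river: ρ → (-3,26,14)
river: ρ → (14,2,-15)
river: ρ → (-15,28,1)
river: ρ → (1,28,-15)
river: ρ → (-15,2,14)
river: ρ → (14,26,-3)
river: ρ → (-3,28,5)
river: ρ → (5,22,-18)
river: ρ → (-18,14,9)
river: ρ → (9,22,-10)
river: ρ → (-10,18,13)
river: ρ → (13,8,-15)
river: ρ → (-15,22,6)
river: ρ → (6,26,-7)
river: ρ → (-7,16,21)
river: ρ → (21,26,-2)
river: ρ → (-2,26,21)
river: ρ → (21,16,-7)
river: ρ → (-7,26,6)
river: ρ → (6,22,-15)
ρ-cycle length = 26 (tail of 1 descent step not counted)

26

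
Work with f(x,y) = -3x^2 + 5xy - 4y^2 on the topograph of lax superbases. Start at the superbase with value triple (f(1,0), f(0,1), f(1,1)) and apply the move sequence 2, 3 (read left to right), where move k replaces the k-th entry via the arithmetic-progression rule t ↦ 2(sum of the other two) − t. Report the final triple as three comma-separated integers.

start (-3,-4,-2) = (f(1,0),f(0,1),f(1,1))
replace slot 2: 2·((-3)+(-2)) − (-4) = -6 → (-3,-6,-2)
replace slot 3: 2·((-3)+(-6)) − (-2) = -16 → (-3,-6,-16)

-3,-6,-16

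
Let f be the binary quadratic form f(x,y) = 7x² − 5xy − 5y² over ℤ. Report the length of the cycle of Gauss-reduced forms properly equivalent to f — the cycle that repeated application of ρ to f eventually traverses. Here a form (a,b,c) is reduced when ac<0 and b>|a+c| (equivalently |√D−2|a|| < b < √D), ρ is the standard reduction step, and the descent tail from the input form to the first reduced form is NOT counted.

D = 165, ⌊√D⌋ = 12
descent: ρ → (-5,5,7)  [lands on river]
river: ρ → (7,9,-3)
river: ρ → (-3,9,7)
river: ρ → (7,5,-5)
ρ-cycle length = 4 (tail of 1 descent step not counted)

4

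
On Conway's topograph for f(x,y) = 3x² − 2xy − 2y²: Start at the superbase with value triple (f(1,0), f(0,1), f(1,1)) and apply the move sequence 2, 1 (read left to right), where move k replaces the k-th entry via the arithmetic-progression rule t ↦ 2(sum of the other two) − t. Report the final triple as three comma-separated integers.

start (3,-2,-1) = (f(1,0),f(0,1),f(1,1))
replace slot 2: 2·(3+(-1)) − (-2) = 6 → (3,6,-1)
replace slot 1: 2·(6+(-1)) − 3 = 7 → (7,6,-1)

7,6,-1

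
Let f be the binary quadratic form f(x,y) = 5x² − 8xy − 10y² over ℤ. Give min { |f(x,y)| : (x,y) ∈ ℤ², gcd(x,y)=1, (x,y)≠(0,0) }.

descent: ρ → (-10,8,5)  [lands on river]
river: ρ → (5,12,-6)
river: ρ → (-6,12,5)
river: ρ → (5,8,-10)
river: ρ → (-10,12,3)
river: ρ → (3,12,-10)
closes: descent 1, river 6
min |a| on river = 3

3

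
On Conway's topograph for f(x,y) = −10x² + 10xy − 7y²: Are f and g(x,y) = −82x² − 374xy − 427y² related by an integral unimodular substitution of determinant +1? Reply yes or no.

D₁ = -180, D₂ = -180
f is negative-definite; reduce −f:
−f: translate: b→10 (≡-10 mod 20), so (10,-10,7)→(10,10,7)
−f: flip: (10,10,7)→(7,-10,10)
−f: translate: b→4 (≡-10 mod 14), so (7,-10,10)→(7,4,7)
−f: reduced (well bottom): (7,4,7) with a≤c, −a<b≤a
flip sign back: reduced form of f is (-7,-4,-7)
g is negative-definite; reduce −g:
−g: translate: b→46 (≡374 mod 164), so (82,374,427)→(82,46,7)
−g: flip: (82,46,7)→(7,-46,82)
−g: translate: b→-4 (≡-46 mod 14), so (7,-46,82)→(7,-4,7)
−g: flip: (7,-4,7)→(7,4,7)
−g: reduced (well bottom): (7,4,7) with a≤c, −a<b≤a
flip sign back: reduced form of g is (-7,-4,-7)
reduced forms (-7, -4, -7) vs (-7, -4, -7) ⇒ equivalent

yes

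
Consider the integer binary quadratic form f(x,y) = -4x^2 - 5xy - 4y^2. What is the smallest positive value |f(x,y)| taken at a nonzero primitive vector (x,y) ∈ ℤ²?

translate: b→-3 (≡5 mod 8), so (4,5,4)→(4,-3,3)
flip: (4,-3,3)→(3,3,4)
reduced (well bottom): (3,3,4) with a≤c, −a<b≤a
well minimum |f| = |-3| = 3 (negative-definite)

3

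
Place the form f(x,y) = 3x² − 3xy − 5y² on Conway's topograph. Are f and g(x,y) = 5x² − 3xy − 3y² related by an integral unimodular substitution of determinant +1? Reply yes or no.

D₁ = 69, D₂ = 69
river cycle of f (length 4): (-5, 3, 3), (3, 3, -5), (-5, 7, 1), (1, 7, -5)
river cycle of g (length 4): (-3, 3, 5), (5, 7, -1), (-1, 7, 5), (5, 3, -3)
cycles differ ⇒ inequivalent

no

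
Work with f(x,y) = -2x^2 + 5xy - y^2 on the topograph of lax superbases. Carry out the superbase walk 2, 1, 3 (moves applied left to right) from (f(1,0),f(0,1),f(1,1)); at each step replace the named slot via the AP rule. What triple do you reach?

start (-2,-1,2) = (f(1,0),f(0,1),f(1,1))
replace slot 2: 2·((-2)+2) − (-1) = 1 → (-2,1,2)
replace slot 1: 2·(1+2) − (-2) = 8 → (8,1,2)
replace slot 3: 2·(8+1) − 2 = 16 → (8,1,16)

8,1,16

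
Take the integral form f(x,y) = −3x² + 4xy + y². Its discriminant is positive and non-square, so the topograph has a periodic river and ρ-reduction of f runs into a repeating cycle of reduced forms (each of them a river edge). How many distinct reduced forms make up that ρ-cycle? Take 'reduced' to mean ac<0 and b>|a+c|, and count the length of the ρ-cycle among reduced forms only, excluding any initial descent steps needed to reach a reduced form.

D = 28, ⌊√D⌋ = 5
river: ρ → (1,4,-3)
river: ρ → (-3,2,2)
river: ρ → (2,2,-3)
river: ρ → (-3,4,1)
ρ-cycle length = 4 (tail of 0 descent steps not counted)

4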